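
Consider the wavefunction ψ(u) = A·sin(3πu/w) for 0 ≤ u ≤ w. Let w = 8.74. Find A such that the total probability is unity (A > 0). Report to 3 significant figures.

A ≈ 0.478

Normalization requires ∫|ψ|² du = 1, integrated from 0 to w.
∫|ψ|² du = A²·(w/2).
Hence A² = 1/[w/2].
Plugging in w = 8.74 yields A = 0.4784.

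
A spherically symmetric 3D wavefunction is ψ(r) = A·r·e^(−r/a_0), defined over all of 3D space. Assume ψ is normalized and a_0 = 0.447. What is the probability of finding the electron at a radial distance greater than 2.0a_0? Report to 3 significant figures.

P = ∫ |ψ|² 4πr² dr over r > 2.0a_0.
A² is fixed by ∫₀^∞ 4πr²|ψ|² dr = 1, i.e. A² = (3·π·a_0^5)^(−1).
Substituting u = r/a_0, A², 4π and the length scale all cancel in the ratio: P = ∫_{2.0}^{∞} u^4·e^(-2·u) du / ∫_{0}^{∞} u^4·e^(-2·u) du.
An antiderivative of u^4·e^(-2·u) is -(u^4/2 + u^3 + 3·u^2/2 + 3·u/2 + 3/4)·e^(-2·u); evaluating from 2.0 to ∞ gives 103·e^(-4)/4, while the full integral is 3/4.
This evaluates to P = 0.6288.

P ≈ 0.629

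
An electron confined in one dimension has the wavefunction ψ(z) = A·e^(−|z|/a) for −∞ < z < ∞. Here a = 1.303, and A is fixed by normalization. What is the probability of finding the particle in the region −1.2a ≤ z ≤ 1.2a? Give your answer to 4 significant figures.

P ≈ 0.9093

P = ∫_{−1.2a}^{1.2a} |ψ(z)|² dz.
The normalization integral ∫|ψ|²dz over the whole domain equals a·A², and A² cancels in the ratio.
Both integrals are even about z = 0, so only the z ≥ 0 halves are needed (the factors of 2 cancel). Let u = z/a; then A² and the length scale cancel, so P = ∫_{0}^{1.2} e^(-2·u) du ÷ ∫_{0}^{∞} e^(-2·u) du.
An antiderivative of e^(-2·u) is -e^(-2·u)/2; evaluating from 0 to 1.2 gives 1/2 - e^(-12/5)/2, while the full integral is 1/2.
This works out to P = 0.90928.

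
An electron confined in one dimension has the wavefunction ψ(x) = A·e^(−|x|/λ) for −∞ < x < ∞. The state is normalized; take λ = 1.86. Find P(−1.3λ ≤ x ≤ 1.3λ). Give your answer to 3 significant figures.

P ≈ 0.926

The probability is P = ∫ |ψ|² dx over [−1.3λ, 1.3λ].
The normalization integral ∫|ψ|²dx over the whole domain equals λ·A², and A² cancels in the ratio.
Both integrals are even about x = 0, so only the x ≥ 0 halves are needed (the factors of 2 cancel). Let u = x/λ; then A² and the length scale cancel, so P = ∫_{0}^{1.3} e^(-2·u) du ÷ ∫_{0}^{∞} e^(-2·u) du.
An antiderivative of e^(-2·u) is -e^(-2·u)/2; evaluating from 0 to 1.3 gives 1/2 - e^(-13/5)/2, while the full integral is 1/2.
Evaluating gives P = 0.9257.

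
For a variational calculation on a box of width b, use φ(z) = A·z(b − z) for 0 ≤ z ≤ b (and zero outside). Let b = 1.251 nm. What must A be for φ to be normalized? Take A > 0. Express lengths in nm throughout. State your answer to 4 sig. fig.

Normalization requires ∫|φ|² dz = 1, integrated from 0 to b.
Expanding the polynomial and integrating term by term, the integral (without the A² prefactor) comes out to b^5/30.
Hence A² = 1/[b^5/30].
With b = 1.251: A² = 9.7912 and A = 3.1291.

A ≈ 3.129 nm^(-5/2)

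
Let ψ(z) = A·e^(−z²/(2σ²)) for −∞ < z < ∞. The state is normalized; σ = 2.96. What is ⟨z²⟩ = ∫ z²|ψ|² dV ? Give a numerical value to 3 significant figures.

⟨z²⟩ = ∫ z^2 |ψ|² dz over the full domain.
Using the Gaussian integral ∫_{−∞}^{∞} e^(−αz²) dz = √(π/α), since the A² factors cancel between numerator and denominator, ⟨z²⟩ = σ^2/2.
With σ = 2.96, ⟨z^2⟩ = 4.381.

⟨z^2⟩ ≈ 4.38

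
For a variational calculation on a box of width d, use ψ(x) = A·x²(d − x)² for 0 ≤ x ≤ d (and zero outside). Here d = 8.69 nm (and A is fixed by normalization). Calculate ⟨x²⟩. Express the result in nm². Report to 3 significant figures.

⟨x^2⟩ ≈ 20.6 nm^2

The expectation value is the |ψ|²-weighted average of x^2: ∫ x^2|ψ|² dx.
The ratio of the moment integral to the normalization integral gives ⟨x²⟩ = 3·d^2/11.
With d = 8.69, ⟨x^2⟩ = 20.60.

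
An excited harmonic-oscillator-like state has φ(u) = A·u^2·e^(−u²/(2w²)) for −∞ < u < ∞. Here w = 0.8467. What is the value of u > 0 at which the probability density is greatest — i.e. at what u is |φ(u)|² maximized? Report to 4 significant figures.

u ≈ 1.197

Set d/du [|φ(u)|²] = 0 and solve for u > 0.
This gives u = √(2)·w.
With w = 0.8467, the value of u > 0 at which the probability density is greatest is 1.1974.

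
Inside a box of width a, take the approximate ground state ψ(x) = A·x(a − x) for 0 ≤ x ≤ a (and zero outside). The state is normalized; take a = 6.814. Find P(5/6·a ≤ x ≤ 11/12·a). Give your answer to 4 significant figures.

|ψ|² is the probability density, so P = ∫_{5/6·a}^{11/12·a} |ψ|² dx.
With A² fixed by ∫|ψ|² = 1, i.e. A² = (a^5/30)^(−1), substitute and integrate.
Substituting u = x/a, A² and the length scale cancel in the ratio: P = ∫_{5/6}^{11/12} u^2·(1 - u)^2 du / ∫_{0}^{1} u^2·(1 - u)^2 du.
With ∫ u^2·(1 - u)^2 du = u^3·(6·u^2 - 15·u + 10)/30 + C, the region integral is ≈ 0.00101354 and the full one is 1/30.
The result is P = 0.030406.

P ≈ 0.03041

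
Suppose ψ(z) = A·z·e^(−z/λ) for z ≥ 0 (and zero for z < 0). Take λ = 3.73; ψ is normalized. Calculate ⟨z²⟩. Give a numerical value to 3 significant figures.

⟨z^2⟩ ≈ 41.7

⟨z²⟩ = ∫ z^2 |ψ|² dz over the full domain.
Recall ∫₀^∞ z^m e^(−z/β) dz = m!·β^(m+1), the ratio of the moment integral to the normalization integral gives ⟨z²⟩ = 3·λ^2.
With λ = 3.73, ⟨z^2⟩ = 41.74.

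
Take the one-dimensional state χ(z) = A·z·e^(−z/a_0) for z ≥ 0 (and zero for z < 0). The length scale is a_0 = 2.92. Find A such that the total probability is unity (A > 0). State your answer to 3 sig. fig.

A ≈ 0.401

Require ∫ |χ|² dz = 1 over the whole domain.
∫|χ|² dz = A²·(a_0^3/4).
Setting this equal to 1 gives A² = 1/(a_0^3/4).
Plugging in a_0 = 2.92 yields A = 0.4008.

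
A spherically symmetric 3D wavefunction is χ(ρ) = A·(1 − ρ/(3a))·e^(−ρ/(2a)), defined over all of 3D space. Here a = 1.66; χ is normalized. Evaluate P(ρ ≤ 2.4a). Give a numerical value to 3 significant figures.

Integrate the radial probability density 4πρ²|χ|² over ρ ≤ 2.4a.
A² is fixed by ∫₀^∞ 4πρ²|χ|² dρ = 1, i.e. A² = (8·π·a^3/3)^(−1).
Let u = ρ/a; then A², 4π and the length scale all cancel, so P = ∫_{0}^{2.4} u^2·(1 - u/3)^2·e^(-u) du ÷ ∫_{0}^{∞} u^2·(1 - u/3)^2·e^(-u) du.
With ∫ u^2·(1 - u/3)^2·e^(-u) du = (-u^4 + 2·u^3 - 3·u^2 - 6·u - 6)·e^(-u)/9 + C, the region integral is 2/3 - 9002·e^(-12/5)/1875 and the full one is 2/3.
Taking the ratio yields P = 0.3467.

P ≈ 0.347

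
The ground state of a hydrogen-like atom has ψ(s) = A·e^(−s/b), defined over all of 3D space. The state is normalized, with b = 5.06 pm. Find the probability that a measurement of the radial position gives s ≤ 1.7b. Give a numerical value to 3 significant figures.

P = ∫ |ψ|² 4πs² ds over s ≤ 1.7b.
The full normalization integral is A²·[π·b^3] = 1, fixing A².
Substituting u = s/b, A², 4π and the length scale all cancel in the ratio: P = ∫_{0}^{1.7} u^2·e^(-2·u) du / ∫_{0}^{∞} u^2·e^(-2·u) du.
Using ∫ u^2·e^(-2·u) du = -(2·u^2 + 2·u + 1)·e^(-2·u)/4, the numerator is 1/4 - 509·e^(-17/5)/200 and the denominator is 1/4.
Taking the ratio yields P = 0.6603.

P ≈ 0.660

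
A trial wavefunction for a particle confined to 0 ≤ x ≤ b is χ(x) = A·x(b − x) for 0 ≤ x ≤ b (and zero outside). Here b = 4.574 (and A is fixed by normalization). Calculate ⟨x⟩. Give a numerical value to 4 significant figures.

By definition ⟨x⟩ = ∫ x |χ(x)|² dx.
Evaluating both integrals, ⟨x⟩ = b/2.
With b = 4.574, ⟨x⟩ = 2.2870.

⟨x⟩ ≈ 2.287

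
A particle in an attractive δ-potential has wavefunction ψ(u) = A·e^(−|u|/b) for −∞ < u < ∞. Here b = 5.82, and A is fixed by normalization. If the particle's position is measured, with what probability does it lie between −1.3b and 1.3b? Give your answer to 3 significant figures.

P ≈ 0.926

|ψ|² is the probability density, so P = ∫_{−1.3b}^{1.3b} |ψ|² du.
Since A² = 1/(b), this is the region integral divided by the full normalization integral.
By symmetry take twice the u ≥ 0 contribution in numerator and denominator; the 2's cancel. Substituting t = u/b, A² and the length scale cancel in the ratio: P = ∫_{0}^{1.3} e^(-2·t) dt / ∫_{0}^{∞} e^(-2·t) dt.
With ∫ e^(-2·t) dt = -e^(-2·t)/2 + C, the region integral is 1/2 - e^(-13/5)/2 and the full one is 1/2.
Evaluating gives P = 0.9257.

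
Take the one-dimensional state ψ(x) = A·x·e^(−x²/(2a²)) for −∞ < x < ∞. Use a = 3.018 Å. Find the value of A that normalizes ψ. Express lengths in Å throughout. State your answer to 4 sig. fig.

A ≈ 0.2026 Å^(-3/2)

The normalization condition is ∫|ψ|² dx = 1 from −∞ to ∞.
∫|ψ|² dx = A²·(√(π)·a^3/2).
With a = 3.018: A² = 0.041049 and A = 0.20260.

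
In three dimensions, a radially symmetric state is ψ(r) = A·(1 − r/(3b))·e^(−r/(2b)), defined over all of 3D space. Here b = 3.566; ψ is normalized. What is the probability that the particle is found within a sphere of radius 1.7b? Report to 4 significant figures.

Integrate the radial probability density 4πr²|ψ|² over r ≤ 1.7b.
The full normalization integral is A²·[8·π·b^3/3] = 1, fixing A².
Substituting u = r/b, A², 4π and the length scale all cancel in the ratio: P = ∫_{0}^{1.7} u^2·(1 - u/3)^2·e^(-u) du / ∫_{0}^{∞} u^2·(1 - u/3)^2·e^(-u) du.
Using ∫ u^2·(1 - u/3)^2·e^(-u) du = (-u^4 + 2·u^3 - 3·u^2 - 6·u - 6)·e^(-u)/9, the numerator is ≈ 0.191769 and the denominator is 2/3.
The region integral divided by the full integral gives P = 0.28765.

P ≈ 0.2877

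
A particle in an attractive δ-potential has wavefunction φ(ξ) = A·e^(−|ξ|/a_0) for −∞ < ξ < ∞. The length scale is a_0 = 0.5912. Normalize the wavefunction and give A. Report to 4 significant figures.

Require ∫ |φ|² dξ = 1 over the whole domain.
Carrying out the integral gives A² · a_0.
Setting this equal to 1 gives A² = 1/(a_0).
Substituting a_0 = 0.5912 gives A² = 1.6915, so A = 1.3006.

A ≈ 1.301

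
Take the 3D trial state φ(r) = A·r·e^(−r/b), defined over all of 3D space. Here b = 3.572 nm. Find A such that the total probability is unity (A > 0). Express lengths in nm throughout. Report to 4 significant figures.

Normalization requires ∫|φ|² 4πr² dr = 1, integrated from 0 to ∞.
The angular integral contributes 4π, leaving ∫₀^∞ r²|φ|² dr.
With ∫₀^∞ r^4 e^(−αr) dr = 4!/α^5, ∫|φ|² 4πr² dr = A²·(3·π·b^5).
So A² = (3·π·b^5)^(−1).
Substituting b = 3.572 gives A² = 0.00018246, so A = 0.013508.

A ≈ 0.01351 nm^(-5/2)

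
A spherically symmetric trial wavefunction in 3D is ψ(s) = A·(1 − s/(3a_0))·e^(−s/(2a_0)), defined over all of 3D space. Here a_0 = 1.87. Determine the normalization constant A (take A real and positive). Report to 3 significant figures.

The normalization condition is ∫|ψ|² 4πs² ds = 1 from 0 to ∞.
Carrying out the integral gives A² · 8·π·a_0^3/3.
Hence A² = 1/[8·π·a_0^3/3].
Plugging in a_0 = 1.87 yields A = 0.1351.

A ≈ 0.135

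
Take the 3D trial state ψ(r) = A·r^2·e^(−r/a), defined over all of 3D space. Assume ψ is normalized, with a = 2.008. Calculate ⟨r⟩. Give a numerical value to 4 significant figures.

By definition ⟨r⟩ = ∫ r |ψ(r)|² 4πr² dr.
The ratio of the moment integral to the normalization integral gives ⟨r⟩ = 7·a/2.
Putting a = 2.008 gives 7.0280.

⟨r⟩ ≈ 7.028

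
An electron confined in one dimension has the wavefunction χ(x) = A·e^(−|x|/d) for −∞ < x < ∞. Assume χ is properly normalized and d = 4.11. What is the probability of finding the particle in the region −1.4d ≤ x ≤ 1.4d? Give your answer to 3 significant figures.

P ≈ 0.939

The probability is P = ∫ |χ|² dx over [−1.4d, 1.4d].
With A² fixed by ∫|χ|² = 1, i.e. A² = (d)^(−1), substitute and integrate.
Both integrals are even about x = 0, so only the x ≥ 0 halves are needed (the factors of 2 cancel). Let u = x/d; then A² and the length scale cancel, so P = ∫_{0}^{1.4} e^(-2·u) du ÷ ∫_{0}^{∞} e^(-2·u) du.
Using ∫ e^(-2·u) du = -e^(-2·u)/2, the numerator is 1/2 - e^(-14/5)/2 and the denominator is 1/2.
The result is P = 0.9392.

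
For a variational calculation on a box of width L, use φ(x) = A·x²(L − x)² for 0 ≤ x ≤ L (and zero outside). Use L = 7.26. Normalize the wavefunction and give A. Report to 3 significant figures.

A ≈ 0.00335

Normalization requires ∫|φ|² dx = 1, integrated from 0 to L.
Expanding the polynomial and integrating term by term, with φ = A·x²(L − x)², the integral evaluates to A²·[L^9/630].
Hence A² = 1/[L^9/630].
With L = 7.26: A² = 0.00001124 and A = 0.003353.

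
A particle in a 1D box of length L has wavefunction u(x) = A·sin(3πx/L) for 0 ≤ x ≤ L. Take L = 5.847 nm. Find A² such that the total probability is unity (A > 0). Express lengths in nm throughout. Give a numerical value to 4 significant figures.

Require ∫ |u|² dx = 1 over the whole domain.
With u = A·sin(3πx/L), the integral evaluates to A²·[L/2].
Setting this equal to 1 gives A² = 1/(L/2).
Plugging in L = 5.847 yields A = 0.58486.

A^2 ≈ 0.3421 nm^(-1)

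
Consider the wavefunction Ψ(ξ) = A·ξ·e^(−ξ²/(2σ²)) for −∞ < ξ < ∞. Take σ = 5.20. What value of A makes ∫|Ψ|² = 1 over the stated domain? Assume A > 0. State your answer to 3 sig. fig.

A ≈ 0.0896

Require ∫ |Ψ|² dξ = 1 over the whole domain.
Using the Gaussian integral ∫_{−∞}^{∞} e^(−αξ²) dξ = √(π/α), with Ψ = A·ξ·e^(−ξ²/(2σ²)), the integral evaluates to A²·[√(π)·σ^3/2].
Hence A² = 1/[√(π)·σ^3/2].
Plugging in σ = 5.20 yields A = 0.08958.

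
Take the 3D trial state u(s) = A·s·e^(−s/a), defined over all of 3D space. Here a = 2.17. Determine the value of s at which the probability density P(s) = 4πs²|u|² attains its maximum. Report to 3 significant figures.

s ≈ 4.34

Set d/ds [P(s) = 4πs²|u|²] = 0 and solve for s > 0.
Solving yields s = 2·a.
With a = 2.17, the most probable radial distance is 4.340.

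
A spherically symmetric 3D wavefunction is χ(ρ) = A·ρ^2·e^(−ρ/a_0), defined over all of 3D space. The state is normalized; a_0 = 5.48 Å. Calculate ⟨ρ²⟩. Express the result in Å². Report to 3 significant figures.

⟨ρ^2⟩ ≈ 420 Å^2

The expectation value is the |χ|²-weighted average of ρ^2: ∫ ρ^2|χ|² 4πρ² dρ.
With ∫₀^∞ ρ^8 e^(−αρ) dρ = 8!/α^9, evaluating both integrals, ⟨ρ²⟩ = 14·a_0^2.
Putting a_0 = 5.48 gives 420.4.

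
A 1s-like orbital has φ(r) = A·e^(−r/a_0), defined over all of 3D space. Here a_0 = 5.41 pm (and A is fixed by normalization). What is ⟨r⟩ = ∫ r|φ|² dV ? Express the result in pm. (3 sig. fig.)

By definition ⟨r⟩ = ∫ r |φ(r)|² 4πr² dr.
Evaluating both integrals, ⟨r⟩ = 3·a_0/2.
Putting a_0 = 5.41 gives 8.115.

⟨r⟩ ≈ 8.12 pm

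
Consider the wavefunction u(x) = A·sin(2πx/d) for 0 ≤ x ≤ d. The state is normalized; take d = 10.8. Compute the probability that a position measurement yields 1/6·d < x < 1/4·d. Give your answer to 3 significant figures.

P = ∫_{1/6·d}^{1/4·d} |u(x)|² dx.
With A² fixed by ∫|u|² = 1, i.e. A² = (d/2)^(−1), substitute and integrate.
Substituting t = x/d, A² and the length scale cancel in the ratio: P = ∫_{1/6}^{1/4} sin(2·π·t)^2 dt / ∫_{0}^{1} sin(2·π·t)^2 dt.
An antiderivative of sin(2·π·t)^2 is t/2 - sin(4·π·t)/(8·π); evaluating from 1/6 to 1/4 gives √(3)/(16·π) + 1/24, while the full integral is 1/2.
Evaluating gives P = (√(3)/8 + π/12)/π.

P ≈ 0.152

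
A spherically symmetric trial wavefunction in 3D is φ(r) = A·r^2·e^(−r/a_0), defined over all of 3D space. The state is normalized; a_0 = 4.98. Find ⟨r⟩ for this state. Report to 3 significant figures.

⟨r⟩ ≈ 17.4

By definition ⟨r⟩ = ∫ r |φ(r)|² 4πr² dr.
Evaluating both integrals, ⟨r⟩ = 7·a_0/2.
With a_0 = 4.98, ⟨r⟩ = 17.43.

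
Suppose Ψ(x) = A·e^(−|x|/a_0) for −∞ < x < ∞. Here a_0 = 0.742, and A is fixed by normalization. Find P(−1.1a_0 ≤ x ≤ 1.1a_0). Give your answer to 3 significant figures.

P ≈ 0.889

The probability is P = ∫ |Ψ|² dx over [−1.1a_0, 1.1a_0].
Since A² = 1/(a_0), this is the region integral divided by the full normalization integral.
Both integrals are even about x = 0, so only the x ≥ 0 halves are needed (the factors of 2 cancel). Let u = x/a_0; then A² and the length scale cancel, so P = ∫_{0}^{1.1} e^(-2·u) du ÷ ∫_{0}^{∞} e^(-2·u) du.
An antiderivative of e^(-2·u) is -e^(-2·u)/2; evaluating from 0 to 1.1 gives 1/2 - e^(-11/5)/2, while the full integral is 1/2.
Evaluating gives P = 0.8892.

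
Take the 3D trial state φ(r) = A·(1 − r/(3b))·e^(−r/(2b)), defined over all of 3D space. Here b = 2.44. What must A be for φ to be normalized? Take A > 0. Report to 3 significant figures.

The normalization condition is ∫|φ|² 4πr² dr = 1 from 0 to ∞.
The angular integral contributes 4π, leaving ∫₀^∞ r²|φ|² dr.
With φ = A·(1 − r/(3b))·e^(−r/(2b)), the integral evaluates to A²·[8·π·b^3/3].
So A² = (8·π·b^3/3)^(−1).
Plugging in b = 2.44 yields A = 0.09065.

A ≈ 0.0906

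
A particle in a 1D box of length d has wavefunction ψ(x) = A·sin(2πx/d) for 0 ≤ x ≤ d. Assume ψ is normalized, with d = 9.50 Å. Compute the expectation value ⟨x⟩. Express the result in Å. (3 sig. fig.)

⟨x⟩ = ∫ x |ψ|² dx over the full domain.
With ∫₀^d sin²(nπx/d) dx = d/2, since the A² factors cancel between numerator and denominator, ⟨x⟩ = d/2.
Putting d = 9.50 gives 4.750.

⟨x⟩ ≈ 4.75 Å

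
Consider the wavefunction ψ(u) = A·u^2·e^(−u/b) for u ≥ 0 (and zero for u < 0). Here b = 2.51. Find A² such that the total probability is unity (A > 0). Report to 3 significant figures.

The normalization condition is ∫|ψ|² du = 1 from 0 to ∞.
Using ∫₀^∞ uⁿ e^(−αu) du = n!/αⁿ⁺¹, ∫|ψ|² du = A²·(3·b^5/4).
So A² = (3·b^5/4)^(−1).
Substituting b = 2.51 gives A² = 0.01338, so A = 0.1157.

A^2 ≈ 0.0134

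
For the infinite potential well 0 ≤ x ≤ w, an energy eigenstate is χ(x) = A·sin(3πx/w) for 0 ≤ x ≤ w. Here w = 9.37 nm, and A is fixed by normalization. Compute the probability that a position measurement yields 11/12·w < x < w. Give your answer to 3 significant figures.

P ≈ 0.0303

The probability is P = ∫ |χ|² dx over [11/12·w, w].
Since A² = 1/(w/2), this is the region integral divided by the full normalization integral.
Substituting u = x/w, A² and the length scale cancel in the ratio: P = ∫_{11/12}^{1} sin(3·π·u)^2 du / ∫_{0}^{1} sin(3·π·u)^2 du.
Using ∫ sin(3·π·u)^2 du = u/2 - sin(6·π·u)/(12·π), the numerator is 1/24 - 1/(12·π) and the denominator is 1/2.
Taking the ratio, P = (-2 + π)/(12·π).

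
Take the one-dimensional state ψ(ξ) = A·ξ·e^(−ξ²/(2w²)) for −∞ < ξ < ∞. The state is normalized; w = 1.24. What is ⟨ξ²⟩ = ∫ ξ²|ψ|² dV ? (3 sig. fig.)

⟨ξ^2⟩ ≈ 2.31

The expectation value is the |ψ|²-weighted average of ξ^2: ∫ ξ^2|ψ|² dξ.
Since the A² factors cancel between numerator and denominator, ⟨ξ²⟩ = 3·w^2/2.
Putting w = 1.24 gives 2.306.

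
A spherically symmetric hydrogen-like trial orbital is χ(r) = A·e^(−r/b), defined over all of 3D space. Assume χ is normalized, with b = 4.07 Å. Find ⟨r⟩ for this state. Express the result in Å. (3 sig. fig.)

⟨r⟩ = ∫ r |χ|² 4πr² dr over the full domain.
With ∫₀^∞ r^3 e^(−αr) dr = 3!/α^4, the ratio of the moment integral to the normalization integral gives ⟨r⟩ = 3·b/2.
Putting b = 4.07 gives 6.105.

⟨r⟩ ≈ 6.11 Å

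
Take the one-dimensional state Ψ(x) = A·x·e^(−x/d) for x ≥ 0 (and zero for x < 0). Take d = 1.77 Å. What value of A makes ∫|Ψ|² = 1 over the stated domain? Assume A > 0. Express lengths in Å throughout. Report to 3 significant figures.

We need A² ∫|f|² dx = 1, taking the integral from 0 to ∞.
Recall ∫₀^∞ x^m e^(−x/β) dx = m!·β^(m+1), carrying out the integral gives A² · d^3/4.
So A² = (d^3/4)^(−1).
Substituting d = 1.77 gives A² = 0.7213, so A = 0.8493.

A ≈ 0.849 Å^(-3/2)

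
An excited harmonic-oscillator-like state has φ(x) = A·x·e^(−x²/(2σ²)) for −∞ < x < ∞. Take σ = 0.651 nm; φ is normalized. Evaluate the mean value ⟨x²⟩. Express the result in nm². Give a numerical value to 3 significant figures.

⟨x^2⟩ ≈ 0.636 nm^2

⟨x²⟩ = ∫ x^2 |φ|² dx over the full domain.
With ∫_{−∞}^{∞} x^(2m) e^(−αx²) dx = (2m−1)!!·√π / (2^m α^(m+1/2)), since the A² factors cancel between numerator and denominator, ⟨x²⟩ = 3·σ^2/2.
With σ = 0.651, ⟨x^2⟩ = 0.6357.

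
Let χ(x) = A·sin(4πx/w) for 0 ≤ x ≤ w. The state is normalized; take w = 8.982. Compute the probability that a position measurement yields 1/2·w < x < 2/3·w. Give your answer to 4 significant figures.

|χ|² is the probability density, so P = ∫_{1/2·w}^{2/3·w} |χ|² dx.
Since A² = 1/(w/2), this is the region integral divided by the full normalization integral.
Substituting u = x/w, A² and the length scale cancel in the ratio: P = ∫_{1/2}^{2/3} sin(4·π·u)^2 du / ∫_{0}^{1} sin(4·π·u)^2 du.
With ∫ sin(4·π·u)^2 du = u/2 - sin(4·π·u)·cos(4·π·u)/(8·π) + C, the region integral is √(3)/(32·π) + 1/12 and the full one is 1/2.
Taking the ratio, P = (√(3)/16 + π/6)/π.

P ≈ 0.2011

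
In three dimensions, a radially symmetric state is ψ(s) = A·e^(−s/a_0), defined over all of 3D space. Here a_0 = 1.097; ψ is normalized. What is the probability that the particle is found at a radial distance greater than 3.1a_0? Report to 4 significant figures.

Integrate the radial probability density 4πs²|ψ|² over s > 3.1a_0.
A² is fixed by ∫₀^∞ 4πs²|ψ|² ds = 1, i.e. A² = (π·a_0^3)^(−1).
Let u = s/a_0; then A², 4π and the length scale all cancel, so P = ∫_{3.1}^{∞} u^2·e^(-2·u) du ÷ ∫_{0}^{∞} u^2·e^(-2·u) du.
An antiderivative of u^2·e^(-2·u) is -(2·u^2 + 2·u + 1)·e^(-2·u)/4; evaluating from 3.1 to ∞ gives 1321·e^(-31/5)/200, while the full integral is 1/4.
Taking the ratio yields P = 0.053618.

P ≈ 0.05362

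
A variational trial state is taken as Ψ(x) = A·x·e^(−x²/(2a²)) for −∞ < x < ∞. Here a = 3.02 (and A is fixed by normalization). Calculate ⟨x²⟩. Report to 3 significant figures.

The expectation value is the |Ψ|²-weighted average of x^2: ∫ x^2|Ψ|² dx.
With ∫_{−∞}^{∞} x^(2m) e^(−αx²) dx = (2m−1)!!·√π / (2^m α^(m+1/2)), the ratio of the moment integral to the normalization integral gives ⟨x²⟩ = 3·a^2/2.
Putting a = 3.02 gives 13.68.

⟨x^2⟩ ≈ 13.7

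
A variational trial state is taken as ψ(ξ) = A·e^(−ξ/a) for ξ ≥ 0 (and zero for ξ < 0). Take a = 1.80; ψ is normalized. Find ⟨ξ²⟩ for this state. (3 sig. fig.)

⟨ξ^2⟩ ≈ 1.62

By definition ⟨ξ²⟩ = ∫ ξ^2 |ψ(ξ)|² dξ.
Using ∫₀^∞ ξⁿ e^(−αξ) dξ = n!/αⁿ⁺¹, since the A² factors cancel between numerator and denominator, ⟨ξ²⟩ = a^2/2.
Putting a = 1.80 gives 1.620.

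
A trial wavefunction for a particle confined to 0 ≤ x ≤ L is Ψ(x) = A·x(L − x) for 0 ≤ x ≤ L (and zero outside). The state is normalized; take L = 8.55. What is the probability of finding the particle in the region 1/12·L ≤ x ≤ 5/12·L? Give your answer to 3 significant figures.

P ≈ 0.342

P = ∫_{1/12·L}^{5/12·L} |Ψ(x)|² dx.
Since A² = 1/(L^5/30), this is the region integral divided by the full normalization integral.
Let u = x/L; then A² and the length scale cancel, so P = ∫_{1/12}^{5/12} u^2·(1 - u)^2 du ÷ ∫_{0}^{1} u^2·(1 - u)^2 du.
An antiderivative of u^2·(1 - u)^2 is u^3·(6·u^2 - 15·u + 10)/30; evaluating from 1/12 to 5/12 gives ≈ 0.011384, while the full integral is 1/30.
Evaluating gives P = 0.3415.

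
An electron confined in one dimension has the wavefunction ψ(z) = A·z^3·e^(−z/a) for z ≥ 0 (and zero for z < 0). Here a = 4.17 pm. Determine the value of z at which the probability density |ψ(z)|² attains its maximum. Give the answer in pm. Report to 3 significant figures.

Differentiate |ψ(z)|² with respect to z and set to zero.
This gives z = 3·a.
With a = 4.17, the most probable position is 12.51 pm.

z ≈ 12.5 pm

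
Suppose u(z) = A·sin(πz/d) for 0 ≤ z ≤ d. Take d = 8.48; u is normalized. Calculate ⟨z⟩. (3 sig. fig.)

⟨z⟩ ≈ 4.24

The expectation value is the |u|²-weighted average of z: ∫ z|u|² dz.
With ∫₀^d sin²(nπz/d) dz = d/2, evaluating both integrals, ⟨z⟩ = d/2.
Putting d = 8.48 gives 4.240.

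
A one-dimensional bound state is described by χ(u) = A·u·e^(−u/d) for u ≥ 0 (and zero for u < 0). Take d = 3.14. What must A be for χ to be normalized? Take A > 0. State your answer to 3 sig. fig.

A ≈ 0.359

The normalization condition is ∫|χ|² du = 1 from 0 to ∞.
Using ∫₀^∞ uⁿ e^(−αu) du = n!/αⁿ⁺¹, the integral (without the A² prefactor) comes out to d^3/4.
Setting this equal to 1 gives A² = 1/(d^3/4).
Substituting d = 3.14 gives A² = 0.1292, so A = 0.3594.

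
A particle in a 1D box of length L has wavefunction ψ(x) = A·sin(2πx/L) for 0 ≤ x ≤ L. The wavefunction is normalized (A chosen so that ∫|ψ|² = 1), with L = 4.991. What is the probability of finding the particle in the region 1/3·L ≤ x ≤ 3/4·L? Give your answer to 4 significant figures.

P ≈ 0.3478

|ψ|² is the probability density, so P = ∫_{1/3·L}^{3/4·L} |ψ|² dx.
With A² fixed by ∫|ψ|² = 1, i.e. A² = (L/2)^(−1), substitute and integrate.
In terms of u = x/L (A² and the length scale cancel between numerator and denominator), P = [∫_{1/3}^{3/4} sin(2·π·u)^2 du] / [∫_{0}^{1} sin(2·π·u)^2 du].
With ∫ sin(2·π·u)^2 du = u/2 - sin(4·π·u)/(8·π) + C, the region integral is -√(3)/(16·π) + 5/24 and the full one is 1/2.
The result is P = -√(3)/(8·π) + 5/12.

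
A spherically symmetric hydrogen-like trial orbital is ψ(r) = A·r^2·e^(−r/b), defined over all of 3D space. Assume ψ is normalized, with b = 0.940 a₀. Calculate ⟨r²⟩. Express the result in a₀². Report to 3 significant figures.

⟨r^2⟩ ≈ 12.4 a₀^2

By definition ⟨r²⟩ = ∫ r^2 |ψ(r)|² 4πr² dr.
Evaluating both integrals, ⟨r²⟩ = 14·b^2.
Putting b = 0.940 gives 12.37.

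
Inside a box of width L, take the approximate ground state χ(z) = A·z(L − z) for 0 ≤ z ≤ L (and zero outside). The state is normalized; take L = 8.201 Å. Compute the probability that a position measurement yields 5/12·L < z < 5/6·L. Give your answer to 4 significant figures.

P ≈ 0.6179

|χ|² is the probability density, so P = ∫_{5/12·L}^{5/6·L} |χ|² dz.
With A² fixed by ∫|χ|² = 1, i.e. A² = (L^5/30)^(−1), substitute and integrate.
Let u = z/L; then A² and the length scale cancel, so P = ∫_{5/12}^{5/6} u^2·(1 - u)^2 du ÷ ∫_{0}^{1} u^2·(1 - u)^2 du.
With ∫ u^2·(1 - u)^2 du = u^3·(6·u^2 - 15·u + 10)/30 + C, the region integral is ≈ 0.0205962 and the full one is 1/30.
This works out to P = 0.61789.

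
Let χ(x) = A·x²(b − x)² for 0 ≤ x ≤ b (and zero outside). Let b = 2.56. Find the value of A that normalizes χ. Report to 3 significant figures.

A ≈ 0.365

We need A² ∫|f|² dx = 1, taking the integral from 0 to b.
Expanding the polynomial and integrating term by term, the integral (without the A² prefactor) comes out to b^9/630.
Hence A² = 1/[b^9/630].
With b = 2.56: A² = 0.1334 and A = 0.3653.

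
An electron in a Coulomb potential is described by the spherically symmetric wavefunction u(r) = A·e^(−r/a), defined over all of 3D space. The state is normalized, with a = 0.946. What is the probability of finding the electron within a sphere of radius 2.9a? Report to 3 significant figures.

P ≈ 0.928

With dV = 4πr²dr, the probability is ∫|u|² dV over r ≤ 2.9a.
Normalization gives A² = 1/(π·a^3).
In terms of t = r/a (A², 4π and the length scale all cancel between numerator and denominator), P = [∫_{0}^{2.9} t^2·e^(-2·t) dt] / [∫_{0}^{∞} t^2·e^(-2·t) dt].
An antiderivative of t^2·e^(-2·t) is -(2·t^2 + 2·t + 1)·e^(-2·t)/4; evaluating from 0 to 2.9 gives 1/4 - 1181·e^(-29/5)/200, while the full integral is 1/4.
Taking the ratio yields P = 0.9285.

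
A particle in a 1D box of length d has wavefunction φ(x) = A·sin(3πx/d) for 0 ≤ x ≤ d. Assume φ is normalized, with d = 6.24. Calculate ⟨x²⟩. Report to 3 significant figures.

⟨x²⟩ = ∫ x^2 |φ|² dx over the full domain.
Evaluating both integrals, ⟨x²⟩ = -d^2/(18·π^2) + d^2/3.
Putting d = 6.24 gives 12.76.

⟨x^2⟩ ≈ 12.8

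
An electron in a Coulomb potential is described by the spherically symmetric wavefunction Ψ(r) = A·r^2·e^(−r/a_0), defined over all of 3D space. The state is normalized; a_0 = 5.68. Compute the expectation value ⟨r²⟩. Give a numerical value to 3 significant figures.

⟨r²⟩ = ∫ r^2 |Ψ|² 4πr² dr over the full domain.
The ratio of the moment integral to the normalization integral gives ⟨r²⟩ = 14·a_0^2.
With a_0 = 5.68, ⟨r^2⟩ = 451.7.

⟨r^2⟩ ≈ 452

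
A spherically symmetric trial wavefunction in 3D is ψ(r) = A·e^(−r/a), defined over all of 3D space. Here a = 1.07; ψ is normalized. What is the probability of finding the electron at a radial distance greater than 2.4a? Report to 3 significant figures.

P ≈ 0.143

P = ∫ |ψ|² 4πr² dr over r > 2.4a.
A² is fixed by ∫₀^∞ 4πr²|ψ|² dr = 1, i.e. A² = (π·a^3)^(−1).
Let u = r/a; then A², 4π and the length scale all cancel, so P = ∫_{2.4}^{∞} u^2·e^(-2·u) du ÷ ∫_{0}^{∞} u^2·e^(-2·u) du.
Using ∫ u^2·e^(-2·u) du = -(2·u^2 + 2·u + 1)·e^(-2·u)/4, the numerator is 433·e^(-24/5)/100 and the denominator is 1/4.
This evaluates to P = 0.1425.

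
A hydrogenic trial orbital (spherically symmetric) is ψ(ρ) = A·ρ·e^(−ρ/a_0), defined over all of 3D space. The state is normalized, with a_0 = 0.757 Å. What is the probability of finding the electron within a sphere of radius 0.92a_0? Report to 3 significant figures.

P ≈ 0.0394

With dV = 4πρ²dρ, the probability is ∫|ψ|² dV over ρ ≤ 0.92a_0.
Normalization gives A² = 1/(3·π·a_0^5).
Let u = ρ/a_0; then A², 4π and the length scale all cancel, so P = ∫_{0}^{0.92} u^4·e^(-2·u) du ÷ ∫_{0}^{∞} u^4·e^(-2·u) du.
An antiderivative of u^4·e^(-2·u) is -(u^4/2 + u^3 + 3·u^2/2 + 3·u/2 + 3/4)·e^(-2·u); evaluating from 0 to 0.92 gives ≈ 0.029527, while the full integral is 3/4.
The region integral divided by the full integral gives P = 0.03937.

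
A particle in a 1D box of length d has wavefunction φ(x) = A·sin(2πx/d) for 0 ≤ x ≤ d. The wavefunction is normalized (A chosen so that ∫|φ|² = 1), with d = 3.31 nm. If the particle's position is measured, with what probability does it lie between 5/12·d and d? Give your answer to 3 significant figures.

The probability is P = ∫ |φ|² dx over [5/12·d, d].
With A² fixed by ∫|φ|² = 1, i.e. A² = (d/2)^(−1), substitute and integrate.
In terms of u = x/d (A² and the length scale cancel between numerator and denominator), P = [∫_{5/12}^{1} sin(2·π·u)^2 du] / [∫_{0}^{1} sin(2·π·u)^2 du].
With ∫ sin(2·π·u)^2 du = u/2 - sin(4·π·u)/(8·π) + C, the region integral is -√(3)/(16·π) + 7/24 and the full one is 1/2.
This works out to P = -√(3)/(8·π) + 7/12.

P ≈ 0.514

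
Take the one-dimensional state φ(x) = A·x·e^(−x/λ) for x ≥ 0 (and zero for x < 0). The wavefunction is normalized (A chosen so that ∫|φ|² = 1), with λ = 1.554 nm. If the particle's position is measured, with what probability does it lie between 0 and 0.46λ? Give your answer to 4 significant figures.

|φ|² is the probability density, so P = ∫_{0}^{0.46λ} |φ|² dx.
The normalization integral ∫|φ|²dx over the whole domain equals λ^3/4·A², and A² cancels in the ratio.
In terms of u = x/λ (A² and the length scale cancel between numerator and denominator), P = [∫_{0}^{0.46} u^2·e^(-2·u) du] / [∫_{0}^{∞} u^2·e^(-2·u) du].
Using ∫ u^2·e^(-2·u) du = -(2·u^2 + 2·u + 1)·e^(-2·u)/4, the numerator is 1/4 - 2929·e^(-23/25)/5000 and the denominator is 1/4.
The result is P = 0.066190.

P ≈ 0.06619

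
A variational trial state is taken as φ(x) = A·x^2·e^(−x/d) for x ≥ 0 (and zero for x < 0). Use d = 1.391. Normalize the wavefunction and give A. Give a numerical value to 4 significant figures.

A ≈ 0.5060

Normalization requires ∫|φ|² dx = 1, integrated from 0 to ∞.
Recall ∫₀^∞ x^m e^(−x/β) dx = m!·β^(m+1), with φ = A·x^2·e^(−x/d), the integral evaluates to A²·[3·d^5/4].
Setting this equal to 1 gives A² = 1/(3·d^5/4).
With d = 1.391: A² = 0.25604 and A = 0.50600.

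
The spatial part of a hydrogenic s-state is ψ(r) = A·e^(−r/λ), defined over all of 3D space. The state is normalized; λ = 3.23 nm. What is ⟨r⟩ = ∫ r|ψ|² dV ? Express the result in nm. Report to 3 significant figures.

⟨r⟩ ≈ 4.85 nm

By definition ⟨r⟩ = ∫ r |ψ(r)|² 4πr² dr.
Evaluating both integrals, ⟨r⟩ = 3·λ/2.
Putting λ = 3.23 gives 4.845.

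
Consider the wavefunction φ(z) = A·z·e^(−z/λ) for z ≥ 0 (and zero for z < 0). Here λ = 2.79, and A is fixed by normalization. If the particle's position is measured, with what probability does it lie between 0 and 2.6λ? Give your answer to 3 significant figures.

P ≈ 0.891

|φ|² is the probability density, so P = ∫_{0}^{2.6λ} |φ|² dz.
The normalization integral ∫|φ|²dz over the whole domain equals λ^3/4·A², and A² cancels in the ratio.
Substituting u = z/λ, A² and the length scale cancel in the ratio: P = ∫_{0}^{2.6} u^2·e^(-2·u) du / ∫_{0}^{∞} u^2·e^(-2·u) du.
With ∫ u^2·e^(-2·u) du = -(2·u^2 + 2·u + 1)·e^(-2·u)/4 + C, the region integral is 1/4 - 493·e^(-26/5)/100 and the full one is 1/4.
This works out to P = 0.8912.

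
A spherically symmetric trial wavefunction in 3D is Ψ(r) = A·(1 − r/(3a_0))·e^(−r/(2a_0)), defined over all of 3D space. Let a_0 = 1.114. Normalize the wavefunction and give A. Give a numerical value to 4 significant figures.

Normalization requires ∫|Ψ|² 4πr² dr = 1, integrated from 0 to ∞.
(Spherical symmetry: dV = 4πr² dr.)
With ∫₀^∞ r^4 e^(−αr) dr = 4!/α^5, carrying out the integral gives A² · 8·π·a_0^3/3.
Setting this equal to 1 gives A² = 1/(8·π·a_0^3/3).
Substituting a_0 = 1.114 gives A² = 0.086343, so A = 0.29384.

A ≈ 0.2938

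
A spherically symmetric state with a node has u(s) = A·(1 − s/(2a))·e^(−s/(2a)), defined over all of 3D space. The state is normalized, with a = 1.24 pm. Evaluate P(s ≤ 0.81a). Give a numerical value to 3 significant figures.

With dV = 4πs²ds, the probability is ∫|u|² dV over s ≤ 0.81a.
Normalization gives A² = 1/(8·π·a^3).
Let t = s/a; then A², 4π and the length scale all cancel, so P = ∫_{0}^{0.81} t^2·(1 - t/2)^2·e^(-t) dt ÷ ∫_{0}^{∞} t^2·(1 - t/2)^2·e^(-t) dt.
Using ∫ t^2·(1 - t/2)^2·e^(-t) dt = -(t^4/4 + t^2 + 2·t + 2)·e^(-t), the numerator is ≈ 0.049868 and the denominator is 2.
Taking the ratio yields P = 0.02493.

P ≈ 0.0249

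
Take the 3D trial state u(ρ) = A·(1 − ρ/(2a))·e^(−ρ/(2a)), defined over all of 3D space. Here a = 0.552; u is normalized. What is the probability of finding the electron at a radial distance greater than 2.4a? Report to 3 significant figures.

P ≈ 0.946

P = ∫ |u|² 4πρ² dρ over ρ > 2.4a.
A² is fixed by ∫₀^∞ 4πρ²|u|² dρ = 1, i.e. A² = (8·π·a^3)^(−1).
Substituting t = ρ/a, A², 4π and the length scale all cancel in the ratio: P = ∫_{2.4}^{∞} t^2·(1 - t/2)^2·e^(-t) dt / ∫_{0}^{∞} t^2·(1 - t/2)^2·e^(-t) dt.
An antiderivative of t^2·(1 - t/2)^2·e^(-t) is -(t^4/4 + t^2 + 2·t + 2)·e^(-t); evaluating from 2.4 to ∞ gives ≈ 1.8919, while the full integral is 2.
Taking the ratio yields P = 0.9459.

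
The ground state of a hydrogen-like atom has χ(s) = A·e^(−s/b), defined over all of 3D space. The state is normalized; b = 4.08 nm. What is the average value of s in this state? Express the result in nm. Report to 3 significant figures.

By definition ⟨s⟩ = ∫ s |χ(s)|² 4πs² ds.
Using ∫₀^∞ sⁿ e^(−αs) ds = n!/αⁿ⁺¹, since the A² factors cancel between numerator and denominator, ⟨s⟩ = 3·b/2.
With b = 4.08, ⟨s⟩ = 6.120.

⟨s⟩ ≈ 6.12 nm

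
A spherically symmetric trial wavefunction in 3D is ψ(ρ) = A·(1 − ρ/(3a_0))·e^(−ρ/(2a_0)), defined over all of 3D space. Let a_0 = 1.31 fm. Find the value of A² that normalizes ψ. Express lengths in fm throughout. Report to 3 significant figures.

A^2 ≈ 0.0531 fm^(-3)

Require ∫ |ψ|² 4πρ² dρ = 1 over the whole domain.
With ∫₀^∞ ρ^4 e^(−αρ) dρ = 4!/α^5, carrying out the integral gives A² · 8·π·a_0^3/3.
So A² = (8·π·a_0^3/3)^(−1).
Substituting a_0 = 1.31 gives A² = 0.05310, so A = 0.2304.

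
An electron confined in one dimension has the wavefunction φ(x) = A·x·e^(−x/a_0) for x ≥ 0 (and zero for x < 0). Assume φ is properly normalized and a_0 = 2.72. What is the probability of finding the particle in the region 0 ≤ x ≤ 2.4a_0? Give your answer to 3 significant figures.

P ≈ 0.857

|φ|² is the probability density, so P = ∫_{0}^{2.4a_0} |φ|² dx.
Since A² = 1/(a_0^3/4), this is the region integral divided by the full normalization integral.
Let u = x/a_0; then A² and the length scale cancel, so P = ∫_{0}^{2.4} u^2·e^(-2·u) du ÷ ∫_{0}^{∞} u^2·e^(-2·u) du.
Using ∫ u^2·e^(-2·u) du = -(2·u^2 + 2·u + 1)·e^(-2·u)/4, the numerator is 1/4 - 433·e^(-24/5)/100 and the denominator is 1/4.
Taking the ratio, P = 0.8575.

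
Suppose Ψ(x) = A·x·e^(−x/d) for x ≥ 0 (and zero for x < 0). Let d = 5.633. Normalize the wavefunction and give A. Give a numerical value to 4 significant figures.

A ≈ 0.1496

The normalization condition is ∫|Ψ|² dx = 1 from 0 to ∞.
With Ψ = A·x·e^(−x/d), the integral evaluates to A²·[d^3/4].
So A² = (d^3/4)^(−1).
Plugging in d = 5.633 yields A = 0.14960.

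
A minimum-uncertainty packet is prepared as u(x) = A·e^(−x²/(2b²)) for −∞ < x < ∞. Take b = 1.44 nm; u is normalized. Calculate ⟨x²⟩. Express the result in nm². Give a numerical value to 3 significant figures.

⟨x^2⟩ ≈ 1.04 nm^2

By definition ⟨x²⟩ = ∫ x^2 |u(x)|² dx.
Evaluating both integrals, ⟨x²⟩ = b^2/2.
With b = 1.44, ⟨x^2⟩ = 1.037.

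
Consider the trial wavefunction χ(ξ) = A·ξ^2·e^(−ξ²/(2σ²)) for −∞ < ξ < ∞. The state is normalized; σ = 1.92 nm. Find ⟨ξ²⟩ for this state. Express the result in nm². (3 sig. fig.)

⟨ξ^2⟩ ≈ 9.22 nm^2

The expectation value is the |χ|²-weighted average of ξ^2: ∫ ξ^2|χ|² dξ.
Since the A² factors cancel between numerator and denominator, ⟨ξ²⟩ = 5·σ^2/2.
Putting σ = 1.92 gives 9.216.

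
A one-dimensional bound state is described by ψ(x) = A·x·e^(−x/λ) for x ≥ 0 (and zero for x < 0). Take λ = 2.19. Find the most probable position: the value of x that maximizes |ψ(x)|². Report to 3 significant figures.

x ≈ 2.19

Differentiate |ψ(x)|² with respect to x and set to zero.
Solving yields x = λ.
With λ = 2.19, the most probable position is 2.190.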